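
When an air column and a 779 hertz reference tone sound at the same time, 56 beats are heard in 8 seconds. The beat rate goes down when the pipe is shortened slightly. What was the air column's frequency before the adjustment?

Beat frequency = 56/8 = 7 Hz.
|f − 779| = 7, so the air column was at either 772 Hz or 786 Hz.
A shorter pipe has a higher fundamental; the adjustment raises the air column's frequency.
The beat rate fell, so the adjustment moved the air column toward 779 Hz — it must have started below the reference.

772 Hz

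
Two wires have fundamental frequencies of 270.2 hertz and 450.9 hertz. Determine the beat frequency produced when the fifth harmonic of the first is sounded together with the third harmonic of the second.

1.7 Hz

Fifth harmonic of the first: 5·270.2 = 1351.0 Hz.
Third harmonic of the second: 3·450.9 = 1352.7 Hz.
f_beat = |1351.0 − 1352.7| = 1.7 Hz.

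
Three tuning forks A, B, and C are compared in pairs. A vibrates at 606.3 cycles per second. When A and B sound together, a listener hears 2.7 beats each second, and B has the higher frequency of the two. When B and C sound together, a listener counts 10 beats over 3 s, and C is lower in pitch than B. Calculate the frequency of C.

B is above A, so f_B = 606.3 + 2.7 = 609 Hz.
B–C: Beat frequency = 10/3 = 3.3333 Hz.
C is below B, so f_C = 609 − 3.3333 = 605.6667 Hz.

605.6667 Hz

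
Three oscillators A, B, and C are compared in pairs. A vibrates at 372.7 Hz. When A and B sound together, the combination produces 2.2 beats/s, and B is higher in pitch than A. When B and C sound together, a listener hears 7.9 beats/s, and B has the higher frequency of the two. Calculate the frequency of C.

B is above A, so f_B = 372.7 + 2.2 = 374.9 Hz.
C is below B, so f_C = 374.9 − 7.9 = 367 Hz.

367 Hz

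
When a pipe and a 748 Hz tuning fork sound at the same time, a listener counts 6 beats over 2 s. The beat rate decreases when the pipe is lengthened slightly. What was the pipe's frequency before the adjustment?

751 Hz

Beat frequency = 6/2 = 3 Hz.
|f − 748| = 3, so the pipe was at either 745 Hz or 751 Hz.
A longer pipe has a lower fundamental; the adjustment lowers the pipe's frequency.
The beat rate fell, so the adjustment moved the pipe toward 748 Hz — it must have started above the reference.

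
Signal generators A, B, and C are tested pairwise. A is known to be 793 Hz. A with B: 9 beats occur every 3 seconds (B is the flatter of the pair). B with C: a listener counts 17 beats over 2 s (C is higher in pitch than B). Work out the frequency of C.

A–B: Beat frequency = 9/3 = 3 Hz.
B is below A, so f_B = 793 − 3 = 790 Hz.
B–C: Beat frequency = 17/2 = 8.5 Hz.
C is above B, so f_C = 790 + 8.5 = 798.5 Hz.

798.5 Hz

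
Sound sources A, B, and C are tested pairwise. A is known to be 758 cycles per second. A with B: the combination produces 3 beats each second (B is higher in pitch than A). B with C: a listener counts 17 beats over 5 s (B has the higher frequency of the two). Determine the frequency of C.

757.6 Hz

B is above A, so f_B = 758 + 3 = 761 Hz.
B–C: Beat frequency = 17/5 = 3.4 Hz.
C is below B, so f_C = 761 − 3.4 = 757.6 Hz.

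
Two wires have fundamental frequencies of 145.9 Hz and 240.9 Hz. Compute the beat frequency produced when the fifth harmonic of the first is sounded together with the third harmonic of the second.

Fifth harmonic of the first: 5·145.9 = 729.5 Hz.
Third harmonic of the second: 3·240.9 = 722.7 Hz.
f_beat = |729.5 − 722.7| = 6.8 Hz.

6.8 Hz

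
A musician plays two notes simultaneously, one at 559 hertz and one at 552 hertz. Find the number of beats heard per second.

f_beat = |f₁ − f₂|.
|559 − 552| = 7 Hz.

7 Hz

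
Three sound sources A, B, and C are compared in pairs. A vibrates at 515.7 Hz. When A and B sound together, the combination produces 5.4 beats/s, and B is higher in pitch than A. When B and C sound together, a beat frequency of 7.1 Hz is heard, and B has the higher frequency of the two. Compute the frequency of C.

514 Hz

B is above A, so f_B = 515.7 + 5.4 = 521.1 Hz.
C is below B, so f_C = 521.1 − 7.1 = 514 Hz.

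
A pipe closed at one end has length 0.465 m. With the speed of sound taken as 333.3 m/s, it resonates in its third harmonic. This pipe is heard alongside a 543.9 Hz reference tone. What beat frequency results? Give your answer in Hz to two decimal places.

Closed pipe (odd harmonics): f_n = n·v/(4L) = 3·333.3/(4·0.465) = 537.5806 Hz.
f_beat = |537.5806 − 543.9| = 6.32 Hz.

6.32 Hz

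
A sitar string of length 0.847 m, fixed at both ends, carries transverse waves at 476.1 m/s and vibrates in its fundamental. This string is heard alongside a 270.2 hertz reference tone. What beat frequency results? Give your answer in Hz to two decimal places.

For a string fixed at both ends, f_n = n·v/(2L) = 1·476.1/(2·0.847) = 281.0508 Hz.
f_beat = |281.0508 − 270.2| = 10.85 Hz.

10.85 Hz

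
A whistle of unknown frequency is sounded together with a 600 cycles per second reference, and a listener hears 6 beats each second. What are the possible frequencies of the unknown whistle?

|f − 600| = 6, so f = 600 ± 6.

594 Hz or 606 Hz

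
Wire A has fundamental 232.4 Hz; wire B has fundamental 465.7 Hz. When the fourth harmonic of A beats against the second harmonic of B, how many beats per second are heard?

1.8 Hz

Fourth harmonic of the first: 4·232.4 = 929.6 Hz.
Second harmonic of the second: 2·465.7 = 931.4 Hz.
f_beat = |929.6 − 931.4| = 1.8 Hz.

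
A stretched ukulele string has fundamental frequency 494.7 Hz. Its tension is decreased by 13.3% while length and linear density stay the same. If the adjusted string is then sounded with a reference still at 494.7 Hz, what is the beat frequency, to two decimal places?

For a string, f ∝ √T, so the new frequency is 494.7·√0.867 = 460.6292 Hz.
f_beat = |460.6292 − 494.7| = 34.07 Hz.

34.07 Hz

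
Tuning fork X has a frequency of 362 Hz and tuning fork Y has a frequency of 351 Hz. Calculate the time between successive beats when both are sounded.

0.091 s

f_beat = |362 − 351| = 11 Hz.
Beat period T = 1 / f_beat = 1 / 11 s.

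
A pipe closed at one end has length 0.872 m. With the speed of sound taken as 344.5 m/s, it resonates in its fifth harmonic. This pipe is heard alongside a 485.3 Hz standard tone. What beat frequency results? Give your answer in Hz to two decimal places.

Closed pipe (odd harmonics): f_n = n·v/(4L) = 5·344.5/(4·0.872) = 493.8360 Hz.
f_beat = |493.8360 − 485.3| = 8.54 Hz.

8.54 Hz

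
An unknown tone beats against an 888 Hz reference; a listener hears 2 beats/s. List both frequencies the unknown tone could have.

|f − 888| = 2, so f = 888 ± 2.

886 Hz or 890 Hz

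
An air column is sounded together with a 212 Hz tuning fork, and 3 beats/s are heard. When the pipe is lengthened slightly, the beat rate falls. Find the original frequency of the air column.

|f − 212| = 3, so the air column was at either 209 Hz or 215 Hz.
A longer pipe has a lower fundamental; the adjustment lowers the air column's frequency.
The beat rate fell, so the adjustment moved the air column toward 212 Hz — it must have started above the reference.

215 Hz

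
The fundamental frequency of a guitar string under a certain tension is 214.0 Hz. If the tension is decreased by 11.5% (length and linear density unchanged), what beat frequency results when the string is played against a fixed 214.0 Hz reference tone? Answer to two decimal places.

For a string, f ∝ √T, so the new frequency is 214.0·√0.885 = 201.3193 Hz.
f_beat = |201.3193 − 214.0| = 12.68 Hz.

12.68 Hz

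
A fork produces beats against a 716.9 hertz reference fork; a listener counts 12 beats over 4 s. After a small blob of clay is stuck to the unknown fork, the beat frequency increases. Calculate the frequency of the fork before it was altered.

713.9 Hz

Beat frequency = 12/4 = 3 Hz.
|f − 716.9| = 3, so the fork was at either 713.9 Hz or 719.9 Hz.
Adding mass to a fork lowers its frequency; the adjustment lowers the fork's frequency.
The beat rate rose, so the adjustment moved the fork further from 716.9 Hz — it was already below the reference.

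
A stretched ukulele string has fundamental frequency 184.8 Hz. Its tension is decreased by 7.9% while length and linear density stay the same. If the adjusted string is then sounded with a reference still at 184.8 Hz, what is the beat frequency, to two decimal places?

7.45 Hz

For a string, f ∝ √T, so the new frequency is 184.8·√0.921 = 177.3502 Hz.
f_beat = |177.3502 − 184.8| = 7.45 Hz.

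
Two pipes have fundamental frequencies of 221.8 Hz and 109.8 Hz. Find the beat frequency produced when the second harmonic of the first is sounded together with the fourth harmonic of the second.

4.4 Hz

Second harmonic of the first: 2·221.8 = 443.6 Hz.
Fourth harmonic of the second: 4·109.8 = 439.2 Hz.
f_beat = |443.6 − 439.2| = 4.4 Hz.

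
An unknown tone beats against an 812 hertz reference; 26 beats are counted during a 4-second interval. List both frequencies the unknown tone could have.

805.5 Hz or 818.5 Hz

Beat frequency = 26/4 = 6.5 Hz.
|f − 812| = 6.5, so f = 812 ± 6.5.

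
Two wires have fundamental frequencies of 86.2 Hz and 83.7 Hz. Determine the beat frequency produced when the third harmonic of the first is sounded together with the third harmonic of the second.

7.5 Hz

Third harmonic of the first: 3·86.2 = 258.6 Hz.
Third harmonic of the second: 3·83.7 = 251.1 Hz.
f_beat = |258.6 − 251.1| = 7.5 Hz.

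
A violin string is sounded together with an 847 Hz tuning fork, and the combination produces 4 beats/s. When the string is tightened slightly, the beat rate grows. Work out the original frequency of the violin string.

851 Hz

|f − 847| = 4, so the violin string was at either 843 Hz or 851 Hz.
Increasing tension raises a string's frequency; the adjustment raises the violin string's frequency.
The beat rate rose, so the adjustment moved the violin string further from 847 Hz — it was already above the reference.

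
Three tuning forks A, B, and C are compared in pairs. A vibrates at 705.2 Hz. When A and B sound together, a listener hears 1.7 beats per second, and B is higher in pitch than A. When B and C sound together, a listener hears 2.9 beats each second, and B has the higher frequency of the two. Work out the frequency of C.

B is above A, so f_B = 705.2 + 1.7 = 706.9 Hz.
C is below B, so f_C = 706.9 − 2.9 = 704 Hz.

704 Hz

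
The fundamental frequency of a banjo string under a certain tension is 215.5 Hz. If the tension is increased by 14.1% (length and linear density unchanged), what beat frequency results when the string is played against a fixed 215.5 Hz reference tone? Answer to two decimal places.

14.69 Hz

For a string, f ∝ √T, so the new frequency is 215.5·√1.141 = 230.1919 Hz.
f_beat = |230.1919 − 215.5| = 14.69 Hz.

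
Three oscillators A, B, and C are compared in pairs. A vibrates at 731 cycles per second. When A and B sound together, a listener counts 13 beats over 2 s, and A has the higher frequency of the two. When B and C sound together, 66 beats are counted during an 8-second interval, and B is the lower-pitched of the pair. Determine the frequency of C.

A–B: Beat frequency = 13/2 = 6.5 Hz.
B is below A, so f_B = 731 − 6.5 = 724.5 Hz.
B–C: Beat frequency = 66/8 = 8.25 Hz.
C is above B, so f_C = 724.5 + 8.25 = 732.75 Hz.

732.75 Hz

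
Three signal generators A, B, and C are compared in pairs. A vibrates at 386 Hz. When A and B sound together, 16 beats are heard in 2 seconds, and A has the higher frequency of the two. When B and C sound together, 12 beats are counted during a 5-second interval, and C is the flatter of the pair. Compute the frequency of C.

375.6 Hz

A–B: Beat frequency = 16/2 = 8 Hz.
B is below A, so f_B = 386 − 8 = 378 Hz.
B–C: Beat frequency = 12/5 = 2.4 Hz.
C is below B, so f_C = 378 − 2.4 = 375.6 Hz.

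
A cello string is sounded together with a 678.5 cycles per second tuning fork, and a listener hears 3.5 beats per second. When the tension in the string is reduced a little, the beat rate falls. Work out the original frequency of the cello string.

682 Hz

|f − 678.5| = 3.5, so the cello string was at either 675 Hz or 682 Hz.
Lower tension means lower frequency; the adjustment lowers the cello string's frequency.
The beat rate fell, so the adjustment moved the cello string toward 678.5 Hz — it must have started above the reference.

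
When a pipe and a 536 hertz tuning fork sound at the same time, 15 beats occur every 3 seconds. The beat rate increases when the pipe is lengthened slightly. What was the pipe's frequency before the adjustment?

531 Hz

Beat frequency = 15/3 = 5 Hz.
|f − 536| = 5, so the pipe was at either 531 Hz or 541 Hz.
A longer pipe has a lower fundamental; the adjustment lowers the pipe's frequency.
The beat rate rose, so the adjustment moved the pipe further from 536 Hz — it was already below the reference.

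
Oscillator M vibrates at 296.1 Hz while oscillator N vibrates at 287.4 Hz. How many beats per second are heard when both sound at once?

8.7 Hz

The beat frequency equals the magnitude of the frequency difference.
|296.1 − 287.4| = 8.7 Hz.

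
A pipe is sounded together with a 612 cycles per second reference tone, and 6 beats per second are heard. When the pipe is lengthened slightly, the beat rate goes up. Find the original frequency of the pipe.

606 Hz

|f − 612| = 6, so the pipe was at either 606 Hz or 618 Hz.
A longer pipe has a lower fundamental; the adjustment lowers the pipe's frequency.
The beat rate rose, so the adjustment moved the pipe further from 612 Hz — it was already below the reference.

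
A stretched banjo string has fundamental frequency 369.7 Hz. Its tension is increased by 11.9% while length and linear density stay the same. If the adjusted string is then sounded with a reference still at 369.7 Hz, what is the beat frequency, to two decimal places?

For a string, f ∝ √T, so the new frequency is 369.7·√1.119 = 391.0790 Hz.
f_beat = |391.0790 − 369.7| = 21.38 Hz.

21.38 Hz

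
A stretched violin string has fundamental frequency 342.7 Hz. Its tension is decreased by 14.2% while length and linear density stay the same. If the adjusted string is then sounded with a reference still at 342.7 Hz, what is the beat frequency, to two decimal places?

25.26 Hz

For a string, f ∝ √T, so the new frequency is 342.7·√0.858 = 317.4371 Hz.
f_beat = |317.4371 − 342.7| = 25.26 Hz.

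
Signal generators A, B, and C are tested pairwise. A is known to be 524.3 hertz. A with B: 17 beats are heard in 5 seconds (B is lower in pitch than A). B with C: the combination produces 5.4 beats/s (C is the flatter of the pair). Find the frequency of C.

515.5 Hz

A–B: Beat frequency = 17/5 = 3.4 Hz.
B is below A, so f_B = 524.3 − 3.4 = 520.9 Hz.
C is below B, so f_C = 520.9 − 5.4 = 515.5 Hz.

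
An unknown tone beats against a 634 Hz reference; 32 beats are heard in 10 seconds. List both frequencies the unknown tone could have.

Beat frequency = 32/10 = 3.2 Hz.
|f − 634| = 3.2, so f = 634 ± 3.2.

630.8 Hz or 637.2 Hz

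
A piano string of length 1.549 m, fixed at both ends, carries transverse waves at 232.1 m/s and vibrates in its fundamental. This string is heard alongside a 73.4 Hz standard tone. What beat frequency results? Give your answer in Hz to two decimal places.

For a string fixed at both ends, f_n = n·v/(2L) = 1·232.1/(2·1.549) = 74.9193 Hz.
f_beat = |74.9193 − 73.4| = 1.52 Hz.

1.52 Hz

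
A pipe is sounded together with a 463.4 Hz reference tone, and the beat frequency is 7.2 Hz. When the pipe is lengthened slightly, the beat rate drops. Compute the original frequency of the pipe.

470.6 Hz

|f − 463.4| = 7.2, so the pipe was at either 456.2 Hz or 470.6 Hz.
A longer pipe has a lower fundamental; the adjustment lowers the pipe's frequency.
The beat rate fell, so the adjustment moved the pipe toward 463.4 Hz — it must have started above the reference.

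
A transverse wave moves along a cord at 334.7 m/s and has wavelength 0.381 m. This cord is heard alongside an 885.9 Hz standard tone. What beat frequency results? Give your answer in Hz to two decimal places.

7.42 Hz

Source frequency f = v/λ = 334.7/0.381 = 878.4777 Hz.
f_beat = |878.4777 − 885.9| = 7.42 Hz.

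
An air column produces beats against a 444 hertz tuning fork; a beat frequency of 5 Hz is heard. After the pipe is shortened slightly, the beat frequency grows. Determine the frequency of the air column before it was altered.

|f − 444| = 5, so the air column was at either 439 Hz or 449 Hz.
A shorter pipe has a higher fundamental; the adjustment raises the air column's frequency.
The beat rate rose, so the adjustment moved the air column further from 444 Hz — it was already above the reference.

449 Hz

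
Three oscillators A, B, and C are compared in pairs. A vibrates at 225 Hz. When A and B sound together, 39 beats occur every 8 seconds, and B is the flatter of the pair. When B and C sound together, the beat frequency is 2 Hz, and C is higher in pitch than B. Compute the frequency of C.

A–B: Beat frequency = 39/8 = 4.875 Hz.
B is below A, so f_B = 225 − 4.875 = 220.125 Hz.
C is above B, so f_C = 220.125 + 2 = 222.125 Hz.

222.125 Hz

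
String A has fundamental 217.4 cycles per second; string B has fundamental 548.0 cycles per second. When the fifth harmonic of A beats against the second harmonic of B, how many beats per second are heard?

Fifth harmonic of the first: 5·217.4 = 1087.0 Hz.
Second harmonic of the second: 2·548.0 = 1096.0 Hz.
f_beat = |1087.0 − 1096.0| = 9.0 Hz.

9.0 Hz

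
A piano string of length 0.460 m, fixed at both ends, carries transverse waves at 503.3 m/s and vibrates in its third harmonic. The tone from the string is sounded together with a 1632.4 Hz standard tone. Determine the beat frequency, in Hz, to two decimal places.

8.80 Hz

For a string fixed at both ends, f_n = n·v/(2L) = 3·503.3/(2·0.460) = 1641.1957 Hz.
f_beat = |1641.1957 − 1632.4| = 8.80 Hz.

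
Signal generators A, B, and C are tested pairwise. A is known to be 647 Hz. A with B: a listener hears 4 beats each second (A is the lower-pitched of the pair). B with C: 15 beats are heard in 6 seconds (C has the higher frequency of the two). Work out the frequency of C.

653.5 Hz

B is above A, so f_B = 647 + 4 = 651 Hz.
B–C: Beat frequency = 15/6 = 2.5 Hz.
C is above B, so f_C = 651 + 2.5 = 653.5 Hz.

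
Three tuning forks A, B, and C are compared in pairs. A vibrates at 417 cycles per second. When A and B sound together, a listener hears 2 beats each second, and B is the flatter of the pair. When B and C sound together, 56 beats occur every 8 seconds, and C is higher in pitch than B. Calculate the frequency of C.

422 Hz

B is below A, so f_B = 417 − 2 = 415 Hz.
B–C: Beat frequency = 56/8 = 7 Hz.
C is above B, so f_C = 415 + 7 = 422 Hz.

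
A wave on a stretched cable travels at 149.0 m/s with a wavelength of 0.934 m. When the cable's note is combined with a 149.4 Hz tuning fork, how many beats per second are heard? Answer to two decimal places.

Source frequency f = v/λ = 149.0/0.934 = 159.5289 Hz.
f_beat = |159.5289 − 149.4| = 10.13 Hz.

10.13 Hz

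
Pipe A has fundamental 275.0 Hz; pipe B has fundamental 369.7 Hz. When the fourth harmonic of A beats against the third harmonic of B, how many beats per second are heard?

9.1 Hz

Fourth harmonic of the first: 4·275.0 = 1100.0 Hz.
Third harmonic of the second: 3·369.7 = 1109.1 Hz.
f_beat = |1100.0 − 1109.1| = 9.1 Hz.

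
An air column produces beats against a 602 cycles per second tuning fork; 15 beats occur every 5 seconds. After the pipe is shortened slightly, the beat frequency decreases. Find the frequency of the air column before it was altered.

Beat frequency = 15/5 = 3 Hz.
|f − 602| = 3, so the air column was at either 599 Hz or 605 Hz.
A shorter pipe has a higher fundamental; the adjustment raises the air column's frequency.
The beat rate fell, so the adjustment moved the air column toward 602 Hz — it must have started below the reference.

599 Hz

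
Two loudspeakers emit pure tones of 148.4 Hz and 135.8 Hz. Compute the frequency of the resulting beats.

f_beat = |f₁ − f₂|.
|148.4 − 135.8| = 12.6 Hz.

12.6 Hz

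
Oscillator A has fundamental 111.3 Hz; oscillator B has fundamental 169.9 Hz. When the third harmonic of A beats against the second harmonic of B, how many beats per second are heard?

5.9 Hz

Third harmonic of the first: 3·111.3 = 333.9 Hz.
Second harmonic of the second: 2·169.9 = 339.8 Hz.
f_beat = |333.9 − 339.8| = 5.9 Hz.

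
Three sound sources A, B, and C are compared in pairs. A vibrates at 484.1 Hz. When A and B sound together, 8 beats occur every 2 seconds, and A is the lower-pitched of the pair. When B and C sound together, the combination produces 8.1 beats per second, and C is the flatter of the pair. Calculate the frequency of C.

A–B: Beat frequency = 8/2 = 4 Hz.
B is above A, so f_B = 484.1 + 4 = 488.1 Hz.
C is below B, so f_C = 488.1 − 8.1 = 480 Hz.

480 Hz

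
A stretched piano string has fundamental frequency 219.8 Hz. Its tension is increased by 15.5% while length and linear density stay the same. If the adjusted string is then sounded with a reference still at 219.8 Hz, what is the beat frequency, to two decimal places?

For a string, f ∝ √T, so the new frequency is 219.8·√1.155 = 236.2211 Hz.
f_beat = |236.2211 − 219.8| = 16.42 Hz.

16.42 Hz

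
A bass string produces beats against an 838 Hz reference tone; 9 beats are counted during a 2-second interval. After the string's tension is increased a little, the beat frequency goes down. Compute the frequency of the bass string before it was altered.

Beat frequency = 9/2 = 4.5 Hz.
|f − 838| = 4.5, so the bass string was at either 833.5 Hz or 842.5 Hz.
Higher tension means higher frequency; the adjustment raises the bass string's frequency.
The beat rate fell, so the adjustment moved the bass string toward 838 Hz — it must have started below the reference.

833.5 Hz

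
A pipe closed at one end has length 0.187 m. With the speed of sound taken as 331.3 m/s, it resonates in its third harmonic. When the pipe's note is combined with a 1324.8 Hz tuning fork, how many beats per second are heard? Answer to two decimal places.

Closed pipe (odd harmonics): f_n = n·v/(4L) = 3·331.3/(4·0.187) = 1328.7433 Hz.
f_beat = |1328.7433 − 1324.8| = 3.94 Hz.

3.94 Hz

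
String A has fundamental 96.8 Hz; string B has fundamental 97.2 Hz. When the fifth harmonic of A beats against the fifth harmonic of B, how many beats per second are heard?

Fifth harmonic of the first: 5·96.8 = 484.0 Hz.
Fifth harmonic of the second: 5·97.2 = 486.0 Hz.
f_beat = |484.0 − 486.0| = 2.0 Hz.

2.0 Hz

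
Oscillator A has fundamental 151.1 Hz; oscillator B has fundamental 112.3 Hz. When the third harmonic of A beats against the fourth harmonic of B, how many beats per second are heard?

4.1 Hz

Third harmonic of the first: 3·151.1 = 453.3 Hz.
Fourth harmonic of the second: 4·112.3 = 449.2 Hz.
f_beat = |453.3 − 449.2| = 4.1 Hz.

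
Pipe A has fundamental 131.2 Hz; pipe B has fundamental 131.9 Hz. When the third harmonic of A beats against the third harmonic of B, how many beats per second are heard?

2.1 Hz

Third harmonic of the first: 3·131.2 = 393.6 Hz.
Third harmonic of the second: 3·131.9 = 395.7 Hz.
f_beat = |393.6 − 395.7| = 2.1 Hz.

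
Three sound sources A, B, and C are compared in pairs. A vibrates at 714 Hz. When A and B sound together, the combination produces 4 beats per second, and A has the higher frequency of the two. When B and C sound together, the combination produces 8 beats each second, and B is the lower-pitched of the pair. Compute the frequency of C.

B is below A, so f_B = 714 − 4 = 710 Hz.
C is above B, so f_C = 710 + 8 = 718 Hz.

718 Hz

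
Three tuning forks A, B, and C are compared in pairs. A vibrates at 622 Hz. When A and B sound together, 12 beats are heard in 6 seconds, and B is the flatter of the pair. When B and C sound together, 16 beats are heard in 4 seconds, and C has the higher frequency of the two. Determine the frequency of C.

A–B: Beat frequency = 12/6 = 2 Hz.
B is below A, so f_B = 622 − 2 = 620 Hz.
B–C: Beat frequency = 16/4 = 4 Hz.
C is above B, so f_C = 620 + 4 = 624 Hz.

624 Hz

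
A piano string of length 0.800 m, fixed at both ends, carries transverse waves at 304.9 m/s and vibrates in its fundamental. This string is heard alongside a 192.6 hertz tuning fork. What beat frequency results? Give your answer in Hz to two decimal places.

2.04 Hz

For a string fixed at both ends, f_n = n·v/(2L) = 1·304.9/(2·0.800) = 190.5625 Hz.
f_beat = |190.5625 − 192.6| = 2.04 Hz.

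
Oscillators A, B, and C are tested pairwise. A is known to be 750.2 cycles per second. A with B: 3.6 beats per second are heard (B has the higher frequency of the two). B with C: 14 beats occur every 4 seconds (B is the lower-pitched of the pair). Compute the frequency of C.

757.3 Hz

B is above A, so f_B = 750.2 + 3.6 = 753.8 Hz.
B–C: Beat frequency = 14/4 = 3.5 Hz.
C is above B, so f_C = 753.8 + 3.5 = 757.3 Hz.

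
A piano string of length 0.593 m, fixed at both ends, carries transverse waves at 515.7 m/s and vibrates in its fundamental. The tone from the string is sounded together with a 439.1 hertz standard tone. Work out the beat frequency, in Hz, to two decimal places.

For a string fixed at both ends, f_n = n·v/(2L) = 1·515.7/(2·0.593) = 434.8229 Hz.
f_beat = |434.8229 − 439.1| = 4.28 Hz.

4.28 Hz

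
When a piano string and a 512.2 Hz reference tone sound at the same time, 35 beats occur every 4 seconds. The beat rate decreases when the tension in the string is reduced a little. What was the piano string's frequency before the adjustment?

Beat frequency = 35/4 = 8.75 Hz.
|f − 512.2| = 8.75, so the piano string was at either 503.45 Hz or 520.95 Hz.
Lower tension means lower frequency; the adjustment lowers the piano string's frequency.
The beat rate fell, so the adjustment moved the piano string toward 512.2 Hz — it must have started above the reference.

520.95 Hz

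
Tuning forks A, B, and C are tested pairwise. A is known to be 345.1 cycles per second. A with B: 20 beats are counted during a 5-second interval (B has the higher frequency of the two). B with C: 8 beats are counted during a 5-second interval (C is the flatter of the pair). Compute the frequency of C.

A–B: Beat frequency = 20/5 = 4 Hz.
B is above A, so f_B = 345.1 + 4 = 349.1 Hz.
B–C: Beat frequency = 8/5 = 1.6 Hz.
C is below B, so f_C = 349.1 − 1.6 = 347.5 Hz.

347.5 Hz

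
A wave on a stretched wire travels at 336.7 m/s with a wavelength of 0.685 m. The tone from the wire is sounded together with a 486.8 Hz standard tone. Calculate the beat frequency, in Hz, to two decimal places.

Source frequency f = v/λ = 336.7/0.685 = 491.5328 Hz.
f_beat = |491.5328 − 486.8| = 4.73 Hz.

4.73 Hz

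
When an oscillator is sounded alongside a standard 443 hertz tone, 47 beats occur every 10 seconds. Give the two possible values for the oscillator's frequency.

438.3 Hz or 447.7 Hz

Beat frequency = 47/10 = 4.7 Hz.
|f − 443| = 4.7, so f = 443 ± 4.7.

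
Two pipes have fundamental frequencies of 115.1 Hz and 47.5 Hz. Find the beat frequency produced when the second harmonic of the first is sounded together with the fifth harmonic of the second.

Second harmonic of the first: 2·115.1 = 230.2 Hz.
Fifth harmonic of the second: 5·47.5 = 237.5 Hz.
f_beat = |230.2 − 237.5| = 7.3 Hz.

7.3 Hz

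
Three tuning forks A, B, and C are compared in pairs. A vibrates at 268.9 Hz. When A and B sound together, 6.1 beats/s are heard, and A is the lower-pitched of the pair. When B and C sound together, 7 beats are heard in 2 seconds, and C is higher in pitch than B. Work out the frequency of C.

278.5 Hz

B is above A, so f_B = 268.9 + 6.1 = 275 Hz.
B–C: Beat frequency = 7/2 = 3.5 Hz.
C is above B, so f_C = 275 + 3.5 = 278.5 Hz.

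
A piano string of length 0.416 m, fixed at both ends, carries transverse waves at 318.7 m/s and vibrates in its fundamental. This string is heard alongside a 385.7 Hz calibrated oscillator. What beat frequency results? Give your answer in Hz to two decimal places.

For a string fixed at both ends, f_n = n·v/(2L) = 1·318.7/(2·0.416) = 383.0529 Hz.
f_beat = |383.0529 − 385.7| = 2.65 Hz.

2.65 Hz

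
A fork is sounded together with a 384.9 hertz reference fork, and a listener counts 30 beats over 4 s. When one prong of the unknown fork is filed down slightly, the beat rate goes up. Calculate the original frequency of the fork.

Beat frequency = 30/4 = 7.5 Hz.
|f − 384.9| = 7.5, so the fork was at either 377.4 Hz or 392.4 Hz.
Filing a prong removes mass and raises the fork's frequency; the adjustment raises the fork's frequency.
The beat rate rose, so the adjustment moved the fork further from 384.9 Hz — it was already above the reference.

392.4 Hz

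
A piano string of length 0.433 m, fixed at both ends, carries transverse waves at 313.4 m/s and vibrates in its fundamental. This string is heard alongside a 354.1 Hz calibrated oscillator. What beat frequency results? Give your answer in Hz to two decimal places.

For a string fixed at both ends, f_n = n·v/(2L) = 1·313.4/(2·0.433) = 361.8938 Hz.
f_beat = |361.8938 − 354.1| = 7.79 Hz.

7.79 Hz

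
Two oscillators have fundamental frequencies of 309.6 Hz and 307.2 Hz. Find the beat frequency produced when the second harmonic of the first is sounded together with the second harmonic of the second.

Second harmonic of the first: 2·309.6 = 619.2 Hz.
Second harmonic of the second: 2·307.2 = 614.4 Hz.
f_beat = |619.2 − 614.4| = 4.8 Hz.

4.8 Hz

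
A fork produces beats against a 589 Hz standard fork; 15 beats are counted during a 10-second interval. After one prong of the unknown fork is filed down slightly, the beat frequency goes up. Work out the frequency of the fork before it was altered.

590.5 Hz

Beat frequency = 15/10 = 1.5 Hz.
|f − 589| = 1.5, so the fork was at either 587.5 Hz or 590.5 Hz.
Filing a prong removes mass and raises the fork's frequency; the adjustment raises the fork's frequency.
The beat rate rose, so the adjustment moved the fork further from 589 Hz — it was already above the reference.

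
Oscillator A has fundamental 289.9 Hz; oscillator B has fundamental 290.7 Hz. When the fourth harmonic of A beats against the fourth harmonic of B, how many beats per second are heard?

3.2 Hz

Fourth harmonic of the first: 4·289.9 = 1159.6 Hz.
Fourth harmonic of the second: 4·290.7 = 1162.8 Hz.
f_beat = |1159.6 − 1162.8| = 3.2 Hz.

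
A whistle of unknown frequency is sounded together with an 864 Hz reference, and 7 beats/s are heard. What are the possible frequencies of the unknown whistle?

|f − 864| = 7, so f = 864 ± 7.

857 Hz or 871 Hz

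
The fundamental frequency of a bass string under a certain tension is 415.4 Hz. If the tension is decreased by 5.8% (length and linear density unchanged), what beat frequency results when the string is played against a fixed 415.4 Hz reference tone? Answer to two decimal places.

For a string, f ∝ √T, so the new frequency is 415.4·√0.942 = 403.1735 Hz.
f_beat = |403.1735 − 415.4| = 12.23 Hz.

12.23 Hz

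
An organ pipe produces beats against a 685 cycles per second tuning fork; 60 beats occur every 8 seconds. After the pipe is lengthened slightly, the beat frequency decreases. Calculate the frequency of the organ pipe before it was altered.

692.5 Hz

Beat frequency = 60/8 = 7.5 Hz.
|f − 685| = 7.5, so the organ pipe was at either 677.5 Hz or 692.5 Hz.
A longer pipe has a lower fundamental; the adjustment lowers the organ pipe's frequency.
The beat rate fell, so the adjustment moved the organ pipe toward 685 Hz — it must have started above the reference.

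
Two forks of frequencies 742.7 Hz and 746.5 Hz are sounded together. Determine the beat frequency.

The beat frequency equals the magnitude of the frequency difference.
|742.7 − 746.5| = 3.8 Hz.

3.8 Hz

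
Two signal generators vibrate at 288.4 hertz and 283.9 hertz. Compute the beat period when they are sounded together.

0.222 s

f_beat = |288.4 − 283.9| = 4.5 Hz.
Beat period T = 1 / f_beat = 1 / 4.5 s.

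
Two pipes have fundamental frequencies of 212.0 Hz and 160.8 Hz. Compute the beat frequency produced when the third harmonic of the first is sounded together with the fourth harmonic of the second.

Third harmonic of the first: 3·212.0 = 636.0 Hz.
Fourth harmonic of the second: 4·160.8 = 643.2 Hz.
f_beat = |636.0 − 643.2| = 7.2 Hz.

7.2 Hz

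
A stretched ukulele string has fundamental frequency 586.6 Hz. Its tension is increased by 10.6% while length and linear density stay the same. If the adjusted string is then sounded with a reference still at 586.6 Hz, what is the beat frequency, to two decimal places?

For a string, f ∝ √T, so the new frequency is 586.6·√1.106 = 616.9069 Hz.
f_beat = |616.9069 − 586.6| = 30.31 Hz.

30.31 Hz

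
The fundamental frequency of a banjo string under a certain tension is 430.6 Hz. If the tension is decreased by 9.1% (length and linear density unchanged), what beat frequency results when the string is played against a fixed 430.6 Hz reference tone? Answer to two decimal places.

20.06 Hz

For a string, f ∝ √T, so the new frequency is 430.6·√0.909 = 410.5405 Hz.
f_beat = |410.5405 − 430.6| = 20.06 Hz.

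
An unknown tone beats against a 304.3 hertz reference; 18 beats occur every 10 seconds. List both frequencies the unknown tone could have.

Beat frequency = 18/10 = 1.8 Hz.
|f − 304.3| = 1.8, so f = 304.3 ± 1.8.

302.5 Hz or 306.1 Hz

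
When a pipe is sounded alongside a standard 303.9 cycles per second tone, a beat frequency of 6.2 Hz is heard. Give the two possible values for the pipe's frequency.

|f − 303.9| = 6.2, so f = 303.9 ± 6.2.

297.7 Hz or 310.1 Hz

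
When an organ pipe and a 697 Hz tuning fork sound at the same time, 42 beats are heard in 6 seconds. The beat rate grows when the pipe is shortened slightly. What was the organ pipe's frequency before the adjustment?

Beat frequency = 42/6 = 7 Hz.
|f − 697| = 7, so the organ pipe was at either 690 Hz or 704 Hz.
A shorter pipe has a higher fundamental; the adjustment raises the organ pipe's frequency.
The beat rate rose, so the adjustment moved the organ pipe further from 697 Hz — it was already above the reference.

704 Hz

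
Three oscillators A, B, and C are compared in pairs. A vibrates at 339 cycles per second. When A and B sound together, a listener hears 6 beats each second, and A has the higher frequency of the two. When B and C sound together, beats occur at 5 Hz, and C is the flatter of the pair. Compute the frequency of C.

B is below A, so f_B = 339 − 6 = 333 Hz.
C is below B, so f_C = 333 − 5 = 328 Hz.

328 Hz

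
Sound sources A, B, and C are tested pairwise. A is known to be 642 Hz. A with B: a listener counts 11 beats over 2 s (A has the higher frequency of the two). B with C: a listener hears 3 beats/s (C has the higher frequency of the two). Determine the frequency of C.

639.5 Hz

A–B: Beat frequency = 11/2 = 5.5 Hz.
B is below A, so f_B = 642 − 5.5 = 636.5 Hz.
C is above B, so f_C = 636.5 + 3 = 639.5 Hz.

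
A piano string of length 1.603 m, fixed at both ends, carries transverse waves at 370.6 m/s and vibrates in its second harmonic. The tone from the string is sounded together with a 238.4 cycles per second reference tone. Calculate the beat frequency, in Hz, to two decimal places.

For a string fixed at both ends, f_n = n·v/(2L) = 2·370.6/(2·1.603) = 231.1915 Hz.
f_beat = |231.1915 − 238.4| = 7.21 Hz.

7.21 Hz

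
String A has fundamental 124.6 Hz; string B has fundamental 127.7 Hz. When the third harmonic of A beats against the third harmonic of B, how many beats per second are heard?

Third harmonic of the first: 3·124.6 = 373.8 Hz.
Third harmonic of the second: 3·127.7 = 383.1 Hz.
f_beat = |373.8 − 383.1| = 9.3 Hz.

9.3 Hz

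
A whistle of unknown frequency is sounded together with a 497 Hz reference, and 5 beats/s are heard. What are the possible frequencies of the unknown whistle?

492 Hz or 502 Hz

|f − 497| = 5, so f = 497 ± 5.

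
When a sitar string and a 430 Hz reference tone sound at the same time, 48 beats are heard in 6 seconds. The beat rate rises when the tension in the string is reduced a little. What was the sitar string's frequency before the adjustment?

Beat frequency = 48/6 = 8 Hz.
|f − 430| = 8, so the sitar string was at either 422 Hz or 438 Hz.
Lower tension means lower frequency; the adjustment lowers the sitar string's frequency.
The beat rate rose, so the adjustment moved the sitar string further from 430 Hz — it was already below the reference.

422 Hz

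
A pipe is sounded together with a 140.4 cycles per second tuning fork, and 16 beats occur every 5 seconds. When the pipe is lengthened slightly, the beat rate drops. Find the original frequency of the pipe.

Beat frequency = 16/5 = 3.2 Hz.
|f − 140.4| = 3.2, so the pipe was at either 137.2 Hz or 143.6 Hz.
A longer pipe has a lower fundamental; the adjustment lowers the pipe's frequency.
The beat rate fell, so the adjustment moved the pipe toward 140.4 Hz — it must have started above the reference.

143.6 Hz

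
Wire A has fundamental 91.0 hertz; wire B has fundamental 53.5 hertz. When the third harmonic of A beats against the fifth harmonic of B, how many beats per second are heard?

Third harmonic of the first: 3·91.0 = 273.0 Hz.
Fifth harmonic of the second: 5·53.5 = 267.5 Hz.
f_beat = |273.0 − 267.5| = 5.5 Hz.

5.5 Hz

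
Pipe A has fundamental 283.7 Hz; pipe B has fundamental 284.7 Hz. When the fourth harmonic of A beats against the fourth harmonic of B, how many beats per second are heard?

Fourth harmonic of the first: 4·283.7 = 1134.8 Hz.
Fourth harmonic of the second: 4·284.7 = 1138.8 Hz.
f_beat = |1134.8 − 1138.8| = 4.0 Hz.

4.0 Hz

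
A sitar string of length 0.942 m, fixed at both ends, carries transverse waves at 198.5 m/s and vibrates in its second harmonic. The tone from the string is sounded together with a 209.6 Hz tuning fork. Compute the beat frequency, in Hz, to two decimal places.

For a string fixed at both ends, f_n = n·v/(2L) = 2·198.5/(2·0.942) = 210.7219 Hz.
f_beat = |210.7219 − 209.6| = 1.12 Hz.

1.12 Hz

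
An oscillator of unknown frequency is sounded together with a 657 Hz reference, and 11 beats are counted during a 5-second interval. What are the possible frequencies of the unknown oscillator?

654.8 Hz or 659.2 Hz

Beat frequency = 11/5 = 2.2 Hz.
|f − 657| = 2.2, so f = 657 ± 2.2.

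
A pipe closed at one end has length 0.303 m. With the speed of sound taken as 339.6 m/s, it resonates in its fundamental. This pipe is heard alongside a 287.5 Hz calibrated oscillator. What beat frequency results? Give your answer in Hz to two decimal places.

7.30 Hz

Closed pipe (odd harmonics): f_n = n·v/(4L) = 1·339.6/(4·0.303) = 280.1980 Hz.
f_beat = |280.1980 − 287.5| = 7.30 Hz.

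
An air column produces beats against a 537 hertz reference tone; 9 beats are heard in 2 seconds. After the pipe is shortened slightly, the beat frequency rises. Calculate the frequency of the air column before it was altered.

Beat frequency = 9/2 = 4.5 Hz.
|f − 537| = 4.5, so the air column was at either 532.5 Hz or 541.5 Hz.
A shorter pipe has a higher fundamental; the adjustment raises the air column's frequency.
The beat rate rose, so the adjustment moved the air column further from 537 Hz — it was already above the reference.

541.5 Hz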